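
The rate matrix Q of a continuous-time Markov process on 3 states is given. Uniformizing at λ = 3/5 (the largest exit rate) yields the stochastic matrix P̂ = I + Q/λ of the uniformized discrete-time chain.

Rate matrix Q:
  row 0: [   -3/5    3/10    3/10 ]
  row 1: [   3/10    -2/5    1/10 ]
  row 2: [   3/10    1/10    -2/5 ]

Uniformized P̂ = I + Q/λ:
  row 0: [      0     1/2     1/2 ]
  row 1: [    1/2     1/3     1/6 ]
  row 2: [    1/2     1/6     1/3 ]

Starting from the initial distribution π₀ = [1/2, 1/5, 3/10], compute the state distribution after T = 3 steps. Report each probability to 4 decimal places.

t=0: π = [0.5000, 0.2000, 0.3000]
t=1: π = [0.2500, 0.3667, 0.3833]
t=2: π = [0.3750, 0.3111, 0.3139]
t=3: π = [0.3125, 0.3435, 0.3440]

π = [0.3125, 0.3435, 0.3440]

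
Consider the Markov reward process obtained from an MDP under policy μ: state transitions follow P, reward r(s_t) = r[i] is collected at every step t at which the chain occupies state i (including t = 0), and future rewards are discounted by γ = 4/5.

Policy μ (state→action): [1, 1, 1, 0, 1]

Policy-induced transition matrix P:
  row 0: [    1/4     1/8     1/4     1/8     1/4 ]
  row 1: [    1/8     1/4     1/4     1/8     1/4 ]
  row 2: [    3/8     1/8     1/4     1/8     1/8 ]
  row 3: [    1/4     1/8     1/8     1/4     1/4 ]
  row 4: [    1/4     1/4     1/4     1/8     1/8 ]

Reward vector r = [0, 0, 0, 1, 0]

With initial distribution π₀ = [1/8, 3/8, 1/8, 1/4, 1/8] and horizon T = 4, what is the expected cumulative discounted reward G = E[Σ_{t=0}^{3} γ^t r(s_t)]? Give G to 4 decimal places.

t=0: π = [0.1250, 0.3750, 0.1250, 0.2500, 0.1250], E[r] = 0.2500, γ^t·E[r] = 0.250000, running G = 0.250000
t=1: π = [0.2188, 0.1875, 0.2188, 0.1563, 0.2188], E[r] = 0.1563, γ^t·E[r] = 0.125000, running G = 0.375000
t=2: π = [0.2539, 0.1758, 0.2305, 0.1445, 0.1953], E[r] = 0.1445, γ^t·E[r] = 0.092500, running G = 0.467500
t=3: π = [0.2568, 0.1714, 0.2319, 0.1431, 0.1968], E[r] = 0.1431, γ^t·E[r] = 0.073250, running G = 0.540750

G = 0.5408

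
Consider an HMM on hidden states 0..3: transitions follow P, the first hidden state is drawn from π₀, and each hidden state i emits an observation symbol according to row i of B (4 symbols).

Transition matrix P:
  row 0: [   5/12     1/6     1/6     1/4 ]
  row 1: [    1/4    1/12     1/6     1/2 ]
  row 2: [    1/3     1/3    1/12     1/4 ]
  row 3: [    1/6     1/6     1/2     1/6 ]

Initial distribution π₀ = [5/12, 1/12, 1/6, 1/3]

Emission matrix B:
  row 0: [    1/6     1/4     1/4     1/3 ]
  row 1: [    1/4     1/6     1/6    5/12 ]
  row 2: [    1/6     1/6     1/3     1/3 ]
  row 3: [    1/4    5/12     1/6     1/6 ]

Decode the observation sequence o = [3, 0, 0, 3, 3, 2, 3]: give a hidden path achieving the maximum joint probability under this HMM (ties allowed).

path = [0, 1, 3, 2, 1, 3, 2]

t=0: δ = [1.389e-01, 3.472e-02, 5.556e-02, 5.556e-02]  (obs o_0=3)
t=1: δ = [9.645e-03, 5.787e-03, 4.630e-03, 8.681e-03]  ψ = [0, 0, 3, 0]  (obs o_1=0)
t=2: δ = [6.698e-04, 4.019e-04, 7.234e-04, 7.234e-04]  ψ = [0, 0, 3, 1]  (obs o_2=0)
t=3: δ = [9.303e-05, 1.005e-04, 1.206e-04, 3.349e-05]  ψ = [0, 2, 3, 1]  (obs o_3=3)
t=4: δ = [1.340e-05, 1.674e-05, 5.582e-06, 8.372e-06]  ψ = [2, 2, 1, 1]  (obs o_4=3)
t=5: δ = [1.395e-06, 3.721e-07, 1.395e-06, 1.395e-06]  ψ = [0, 0, 3, 1]  (obs o_5=2)
t=6: δ = [1.938e-07, 1.938e-07, 2.326e-07, 5.814e-08]  ψ = [0, 2, 3, 0]  (obs o_6=3)
backtrack: best end state = 2; path = [0, 1, 3, 2, 1, 3, 2]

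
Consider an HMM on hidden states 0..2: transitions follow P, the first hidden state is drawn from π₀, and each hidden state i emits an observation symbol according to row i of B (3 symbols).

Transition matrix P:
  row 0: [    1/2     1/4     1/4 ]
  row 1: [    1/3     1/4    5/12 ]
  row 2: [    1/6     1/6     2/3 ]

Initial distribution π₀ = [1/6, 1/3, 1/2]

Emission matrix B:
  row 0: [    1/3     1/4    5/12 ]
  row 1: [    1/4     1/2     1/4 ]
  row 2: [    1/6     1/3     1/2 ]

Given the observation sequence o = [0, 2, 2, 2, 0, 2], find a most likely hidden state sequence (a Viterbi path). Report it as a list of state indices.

t=0: δ = [5.556e-02, 8.333e-02, 8.333e-02]  (obs o_0=0)
t=1: δ = [1.157e-02, 5.208e-03, 2.778e-02]  ψ = [0, 1, 2]  (obs o_1=2)
t=2: δ = [2.411e-03, 1.157e-03, 9.259e-03]  ψ = [0, 2, 2]  (obs o_2=2)
t=3: δ = [6.430e-04, 3.858e-04, 3.086e-03]  ψ = [2, 2, 2]  (obs o_3=2)
t=4: δ = [1.715e-04, 1.286e-04, 3.429e-04]  ψ = [2, 2, 2]  (obs o_4=0)
t=5: δ = [3.572e-05, 1.429e-05, 1.143e-04]  ψ = [0, 2, 2]  (obs o_5=2)
backtrack: best end state = 2; path = [2, 2, 2, 2, 2, 2]

path = [2, 2, 2, 2, 2, 2]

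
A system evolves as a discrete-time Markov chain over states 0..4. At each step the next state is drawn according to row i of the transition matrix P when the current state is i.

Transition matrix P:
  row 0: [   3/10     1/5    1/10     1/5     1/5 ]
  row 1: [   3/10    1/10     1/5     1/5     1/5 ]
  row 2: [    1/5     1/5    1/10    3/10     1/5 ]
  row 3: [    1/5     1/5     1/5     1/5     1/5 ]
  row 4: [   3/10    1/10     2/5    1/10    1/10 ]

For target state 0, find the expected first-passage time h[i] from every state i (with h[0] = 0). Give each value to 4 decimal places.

First-step conditioning: h[0] = 0; for i ≠ 0, h[i] = 1 + Σ_k P[i][k]·h[k].
  h[1] = 1 + 1/10·h[1] + 1/5·h[2] + 1/5·h[3] + 1/5·h[4]
  h[2] = 1 + 1/5·h[1] + 1/10·h[2] + 3/10·h[3] + 1/5·h[4]
  h[3] = 1 + 1/5·h[1] + 1/5·h[2] + 1/5·h[3] + 1/5·h[4]
  h[4] = 1 + 1/10·h[1] + 2/5·h[2] + 1/10·h[3] + 1/10·h[4]
Solving the 4×4 linear system over states ≠ 0 gives exactly h = [0, 275/71, 605/142, 605/142, 555/142] (h[0] = 0 is the target).

h = [0.0000, 3.8732, 4.2606, 4.2606, 3.9085]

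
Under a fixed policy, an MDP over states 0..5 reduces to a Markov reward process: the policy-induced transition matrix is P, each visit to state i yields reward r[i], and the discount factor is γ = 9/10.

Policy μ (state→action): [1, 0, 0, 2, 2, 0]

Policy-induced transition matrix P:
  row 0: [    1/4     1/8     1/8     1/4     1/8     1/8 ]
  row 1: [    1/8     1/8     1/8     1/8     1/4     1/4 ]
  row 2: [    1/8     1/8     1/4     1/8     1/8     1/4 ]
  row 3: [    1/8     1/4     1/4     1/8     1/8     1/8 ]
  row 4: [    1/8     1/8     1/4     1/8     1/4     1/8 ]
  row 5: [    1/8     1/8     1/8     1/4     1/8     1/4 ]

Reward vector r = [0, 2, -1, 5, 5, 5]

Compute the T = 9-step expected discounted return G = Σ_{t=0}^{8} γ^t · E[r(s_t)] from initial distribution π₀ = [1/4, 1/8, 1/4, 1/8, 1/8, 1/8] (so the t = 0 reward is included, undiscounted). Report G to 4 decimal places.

t=0: π = [0.2500, 0.1250, 0.2500, 0.1250, 0.1250, 0.1250], E[r] = 1.8750, γ^t·E[r] = 1.875000, running G = 1.875000
t=1: π = [0.1563, 0.1406, 0.1875, 0.1719, 0.1563, 0.1875], E[r] = 2.6719, γ^t·E[r] = 2.404688, running G = 4.279688
t=2: π = [0.1445, 0.1465, 0.1895, 0.1680, 0.1621, 0.1895], E[r] = 2.7012, γ^t·E[r] = 2.187949, running G = 6.467637
t=3: π = [0.1431, 0.1460, 0.1899, 0.1667, 0.1636, 0.1907], E[r] = 2.7070, γ^t·E[r] = 1.973426, running G = 8.441063
t=4: π = [0.1429, 0.1458, 0.1900, 0.1667, 0.1637, 0.1908], E[r] = 2.7079, γ^t·E[r] = 1.776624, running G = 10.217686
t=5: π = [0.1429, 0.1458, 0.1901, 0.1667, 0.1637, 0.1908], E[r] = 2.7078, γ^t·E[r] = 1.598955, running G = 11.816641
t=6: π = [0.1429, 0.1458, 0.1901, 0.1667, 0.1637, 0.1908], E[r] = 2.7078, γ^t·E[r] = 1.439061, running G = 13.255702
t=7: π = [0.1429, 0.1458, 0.1901, 0.1667, 0.1637, 0.1908], E[r] = 2.7079, γ^t·E[r] = 1.295157, running G = 14.550859
t=8: π = [0.1429, 0.1458, 0.1901, 0.1667, 0.1637, 0.1908], E[r] = 2.7079, γ^t·E[r] = 1.165641, running G = 15.716500

G = 15.7165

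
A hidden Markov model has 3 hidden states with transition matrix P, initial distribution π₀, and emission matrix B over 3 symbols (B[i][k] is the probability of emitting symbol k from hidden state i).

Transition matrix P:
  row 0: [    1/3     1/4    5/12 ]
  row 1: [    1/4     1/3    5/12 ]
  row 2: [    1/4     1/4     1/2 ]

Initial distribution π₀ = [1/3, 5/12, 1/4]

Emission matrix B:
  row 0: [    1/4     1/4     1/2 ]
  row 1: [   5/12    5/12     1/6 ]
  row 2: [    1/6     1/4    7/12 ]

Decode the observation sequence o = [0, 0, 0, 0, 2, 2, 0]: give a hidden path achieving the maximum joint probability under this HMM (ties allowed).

t=0: δ = [8.333e-02, 1.736e-01, 4.167e-02]  (obs o_0=0)
t=1: δ = [1.085e-02, 2.411e-02, 1.206e-02]  ψ = [1, 1, 1]  (obs o_1=0)
t=2: δ = [1.507e-03, 3.349e-03, 1.674e-03]  ψ = [1, 1, 1]  (obs o_2=0)
t=3: δ = [2.093e-04, 4.651e-04, 2.326e-04]  ψ = [1, 1, 1]  (obs o_3=0)
t=4: δ = [5.814e-05, 2.584e-05, 1.131e-04]  ψ = [1, 1, 1]  (obs o_4=2)
t=5: δ = [1.413e-05, 4.711e-06, 3.297e-05]  ψ = [2, 2, 2]  (obs o_5=2)
t=6: δ = [2.061e-06, 3.435e-06, 2.748e-06]  ψ = [2, 2, 2]  (obs o_6=0)
backtrack: best end state = 1; path = [1, 1, 1, 1, 2, 2, 1]

path = [1, 1, 1, 1, 2, 2, 1]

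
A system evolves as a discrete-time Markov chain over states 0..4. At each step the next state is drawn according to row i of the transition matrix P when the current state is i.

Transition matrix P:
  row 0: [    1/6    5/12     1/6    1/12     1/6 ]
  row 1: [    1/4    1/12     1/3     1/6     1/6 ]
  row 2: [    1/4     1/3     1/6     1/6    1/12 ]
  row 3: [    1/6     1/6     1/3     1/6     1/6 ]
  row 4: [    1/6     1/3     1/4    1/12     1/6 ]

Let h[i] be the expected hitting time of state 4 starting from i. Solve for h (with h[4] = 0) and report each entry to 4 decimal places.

First-step conditioning: h[4] = 0; for i ≠ 4, h[i] = 1 + Σ_k P[i][k]·h[k].
  h[0] = 1 + 1/6·h[0] + 5/12·h[1] + 1/6·h[2] + 1/12·h[3]
  h[1] = 1 + 1/4·h[0] + 1/12·h[1] + 1/3·h[2] + 1/6·h[3]
  h[2] = 1 + 1/4·h[0] + 1/3·h[1] + 1/6·h[2] + 1/6·h[3]
  h[3] = 1 + 1/6·h[0] + 1/6·h[1] + 1/3·h[2] + 1/6·h[3]
Solving the 4×4 linear system over states ≠ 4 gives exactly h = [6438/947, 6510/947, 6975/947, 6516/947, 0] (h[4] = 0 is the target).

h = [6.7983, 6.8743, 7.3654, 6.8807, 0.0000]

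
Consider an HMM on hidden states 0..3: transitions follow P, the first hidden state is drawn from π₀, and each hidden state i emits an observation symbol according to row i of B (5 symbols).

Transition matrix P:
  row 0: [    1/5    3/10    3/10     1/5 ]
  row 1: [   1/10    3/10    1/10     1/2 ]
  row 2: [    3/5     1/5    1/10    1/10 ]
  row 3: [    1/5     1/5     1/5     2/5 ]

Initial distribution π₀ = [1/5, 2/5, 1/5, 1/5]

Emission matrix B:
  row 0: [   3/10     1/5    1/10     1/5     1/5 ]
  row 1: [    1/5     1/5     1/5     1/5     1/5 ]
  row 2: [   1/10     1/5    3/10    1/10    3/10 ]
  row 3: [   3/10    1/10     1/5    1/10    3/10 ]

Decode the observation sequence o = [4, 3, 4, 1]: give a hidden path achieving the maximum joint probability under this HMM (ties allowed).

path = [2, 0, 2, 0]

t=0: δ = [4.000e-02, 8.000e-02, 6.000e-02, 6.000e-02]  (obs o_0=4)
t=1: δ = [7.200e-03, 4.800e-03, 1.200e-03, 4.000e-03]  ψ = [2, 1, 0, 1]  (obs o_1=3)
t=2: δ = [2.880e-04, 4.320e-04, 6.480e-04, 7.200e-04]  ψ = [0, 0, 0, 1]  (obs o_2=4)
t=3: δ = [7.776e-05, 2.880e-05, 2.880e-05, 2.880e-05]  ψ = [2, 3, 3, 3]  (obs o_3=1)
backtrack: best end state = 0; path = [2, 0, 2, 0]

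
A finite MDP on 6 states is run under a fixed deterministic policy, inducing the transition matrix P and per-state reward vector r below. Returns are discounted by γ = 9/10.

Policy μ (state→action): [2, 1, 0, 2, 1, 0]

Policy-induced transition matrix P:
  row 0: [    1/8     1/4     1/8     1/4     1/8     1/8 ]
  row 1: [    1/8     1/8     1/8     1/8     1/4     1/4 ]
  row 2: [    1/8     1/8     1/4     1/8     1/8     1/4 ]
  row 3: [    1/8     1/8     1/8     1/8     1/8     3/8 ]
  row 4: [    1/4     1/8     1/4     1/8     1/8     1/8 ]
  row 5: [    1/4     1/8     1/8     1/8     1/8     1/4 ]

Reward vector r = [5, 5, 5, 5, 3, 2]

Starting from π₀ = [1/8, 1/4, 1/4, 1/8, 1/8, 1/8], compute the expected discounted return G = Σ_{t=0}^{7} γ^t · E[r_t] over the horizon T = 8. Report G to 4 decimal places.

G = 23.2463

t=0: π = [0.1250, 0.2500, 0.2500, 0.1250, 0.1250, 0.1250], E[r] = 4.3750, γ^t·E[r] = 4.375000, running G = 4.375000
t=1: π = [0.1563, 0.1406, 0.1719, 0.1406, 0.1563, 0.2344], E[r] = 3.9844, γ^t·E[r] = 3.585938, running G = 7.960938
t=2: π = [0.1738, 0.1445, 0.1660, 0.1445, 0.1426, 0.2285], E[r] = 4.0293, γ^t·E[r] = 3.263730, running G = 11.224668
t=3: π = [0.1714, 0.1467, 0.1636, 0.1467, 0.1431, 0.2285], E[r] = 4.0283, γ^t·E[r] = 2.936646, running G = 14.161313
t=4: π = [0.1714, 0.1464, 0.1633, 0.1464, 0.1433, 0.2290], E[r] = 4.0262, γ^t·E[r] = 2.641599, running G = 16.802913
t=5: π = [0.1715, 0.1464, 0.1633, 0.1464, 0.1433, 0.2290], E[r] = 4.0265, γ^t·E[r] = 2.377626, running G = 19.180539
t=6: π = [0.1715, 0.1464, 0.1633, 0.1464, 0.1433, 0.2289], E[r] = 4.0265, γ^t·E[r] = 2.139873, running G = 21.320413
t=7: π = [0.1715, 0.1464, 0.1633, 0.1464, 0.1433, 0.2290], E[r] = 4.0265, γ^t·E[r] = 1.925880, running G = 23.246293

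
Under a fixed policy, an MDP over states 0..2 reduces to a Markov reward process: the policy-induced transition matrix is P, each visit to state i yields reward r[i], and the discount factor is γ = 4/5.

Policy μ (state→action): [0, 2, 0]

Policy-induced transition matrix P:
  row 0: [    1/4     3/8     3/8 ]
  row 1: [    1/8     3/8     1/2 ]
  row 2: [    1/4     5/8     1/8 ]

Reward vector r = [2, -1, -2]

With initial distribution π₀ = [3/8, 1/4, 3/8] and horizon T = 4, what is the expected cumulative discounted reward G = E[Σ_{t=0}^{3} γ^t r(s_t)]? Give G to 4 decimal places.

t=0: π = [0.3750, 0.2500, 0.3750], E[r] = -0.2500, γ^t·E[r] = -0.250000, running G = -0.250000
t=1: π = [0.2188, 0.4688, 0.3125], E[r] = -0.6563, γ^t·E[r] = -0.525000, running G = -0.775000
t=2: π = [0.1914, 0.4531, 0.3555], E[r] = -0.7813, γ^t·E[r] = -0.500000, running G = -1.275000
t=3: π = [0.1934, 0.4639, 0.3428], E[r] = -0.7627, γ^t·E[r] = -0.390500, running G = -1.665500

G = -1.6655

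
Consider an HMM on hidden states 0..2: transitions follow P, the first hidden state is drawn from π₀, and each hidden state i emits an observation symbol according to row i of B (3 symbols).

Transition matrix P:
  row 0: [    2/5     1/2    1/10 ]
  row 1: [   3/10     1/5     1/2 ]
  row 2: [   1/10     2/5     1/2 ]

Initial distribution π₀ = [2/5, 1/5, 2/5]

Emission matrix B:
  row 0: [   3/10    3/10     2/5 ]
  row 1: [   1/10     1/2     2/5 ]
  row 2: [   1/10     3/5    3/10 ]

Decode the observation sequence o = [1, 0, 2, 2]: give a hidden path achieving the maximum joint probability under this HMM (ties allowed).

t=0: δ = [1.200e-01, 1.000e-01, 2.400e-01]  (obs o_0=1)
t=1: δ = [1.440e-02, 9.600e-03, 1.200e-02]  ψ = [0, 2, 2]  (obs o_1=0)
t=2: δ = [2.304e-03, 2.880e-03, 1.800e-03]  ψ = [0, 0, 2]  (obs o_2=2)
t=3: δ = [3.686e-04, 4.608e-04, 4.320e-04]  ψ = [0, 0, 1]  (obs o_3=2)
backtrack: best end state = 1; path = [0, 0, 0, 1]

path = [0, 0, 0, 1]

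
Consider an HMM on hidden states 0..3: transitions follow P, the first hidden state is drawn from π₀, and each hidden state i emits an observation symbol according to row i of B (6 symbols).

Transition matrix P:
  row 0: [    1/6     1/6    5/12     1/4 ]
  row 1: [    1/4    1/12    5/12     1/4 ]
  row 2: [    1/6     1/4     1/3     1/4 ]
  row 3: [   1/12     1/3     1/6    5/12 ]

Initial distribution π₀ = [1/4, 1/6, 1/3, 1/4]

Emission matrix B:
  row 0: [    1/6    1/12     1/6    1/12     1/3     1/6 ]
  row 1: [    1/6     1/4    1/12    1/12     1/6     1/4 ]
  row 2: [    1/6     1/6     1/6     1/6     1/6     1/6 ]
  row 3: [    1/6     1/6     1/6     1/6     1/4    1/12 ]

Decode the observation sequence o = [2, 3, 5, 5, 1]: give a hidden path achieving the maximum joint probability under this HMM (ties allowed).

path = [3, 3, 1, 2, 1]

t=0: δ = [4.167e-02, 1.389e-02, 5.556e-02, 4.167e-02]  (obs o_0=2)
t=1: δ = [7.716e-04, 1.157e-03, 3.086e-03, 2.894e-03]  ψ = [2, 2, 2, 3]  (obs o_1=3)
t=2: δ = [8.573e-05, 2.411e-04, 1.715e-04, 1.005e-04]  ψ = [2, 3, 2, 3]  (obs o_2=5)
t=3: δ = [1.005e-05, 1.072e-05, 1.674e-05, 5.023e-06]  ψ = [1, 2, 1, 1]  (obs o_3=5)
t=4: δ = [2.326e-07, 1.047e-06, 9.303e-07, 6.977e-07]  ψ = [2, 2, 2, 2]  (obs o_4=1)
backtrack: best end state = 1; path = [3, 3, 1, 2, 1]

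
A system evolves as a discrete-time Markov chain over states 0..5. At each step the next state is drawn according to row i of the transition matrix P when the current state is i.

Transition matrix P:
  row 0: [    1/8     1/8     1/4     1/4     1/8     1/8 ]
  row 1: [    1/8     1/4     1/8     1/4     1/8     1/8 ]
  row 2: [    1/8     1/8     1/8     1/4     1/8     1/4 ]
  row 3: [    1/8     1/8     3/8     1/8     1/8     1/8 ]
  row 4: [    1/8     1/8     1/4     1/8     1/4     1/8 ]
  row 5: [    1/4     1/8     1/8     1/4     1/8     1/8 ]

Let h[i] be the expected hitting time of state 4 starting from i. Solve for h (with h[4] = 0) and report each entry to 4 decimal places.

h = [8.0000, 8.0000, 8.0000, 8.0000, 0.0000, 8.0000]

First-step conditioning: h[4] = 0; for i ≠ 4, h[i] = 1 + Σ_k P[i][k]·h[k].
  h[0] = 1 + 1/8·h[0] + 1/8·h[1] + 1/4·h[2] + 1/4·h[3] + 1/8·h[5]
  h[1] = 1 + 1/8·h[0] + 1/4·h[1] + 1/8·h[2] + 1/4·h[3] + 1/8·h[5]
  h[2] = 1 + 1/8·h[0] + 1/8·h[1] + 1/8·h[2] + 1/4·h[3] + 1/4·h[5]
  h[3] = 1 + 1/8·h[0] + 1/8·h[1] + 3/8·h[2] + 1/8·h[3] + 1/8·h[5]
  h[5] = 1 + 1/4·h[0] + 1/8·h[1] + 1/8·h[2] + 1/4·h[3] + 1/8·h[5]
Solving the 5×5 linear system over states ≠ 4 gives exactly h = [8, 8, 8, 8, 0, 8] (h[4] = 0 is the target).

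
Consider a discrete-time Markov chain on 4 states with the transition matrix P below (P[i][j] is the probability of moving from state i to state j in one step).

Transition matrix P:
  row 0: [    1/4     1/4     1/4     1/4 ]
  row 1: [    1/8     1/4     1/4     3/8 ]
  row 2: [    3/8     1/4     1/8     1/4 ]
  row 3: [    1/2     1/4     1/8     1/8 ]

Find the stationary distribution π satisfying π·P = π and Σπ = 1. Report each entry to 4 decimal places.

π = [0.3056, 0.2500, 0.1944, 0.2500]

Balance equations π_j = Σ_i π_i·P[i][j]:
  π_0 = 1/4·π_0 + 1/8·π_1 + 3/8·π_2 + 1/2·π_3
  π_1 = 1/4·π_0 + 1/4·π_1 + 1/4·π_2 + 1/4·π_3
  π_2 = 1/4·π_0 + 1/4·π_1 + 1/8·π_2 + 1/8·π_3
  normalize: π_0 + π_1 + π_2 + π_3 = 1
Solving the linear system gives exactly π = [11/36, 1/4, 7/36, 1/4].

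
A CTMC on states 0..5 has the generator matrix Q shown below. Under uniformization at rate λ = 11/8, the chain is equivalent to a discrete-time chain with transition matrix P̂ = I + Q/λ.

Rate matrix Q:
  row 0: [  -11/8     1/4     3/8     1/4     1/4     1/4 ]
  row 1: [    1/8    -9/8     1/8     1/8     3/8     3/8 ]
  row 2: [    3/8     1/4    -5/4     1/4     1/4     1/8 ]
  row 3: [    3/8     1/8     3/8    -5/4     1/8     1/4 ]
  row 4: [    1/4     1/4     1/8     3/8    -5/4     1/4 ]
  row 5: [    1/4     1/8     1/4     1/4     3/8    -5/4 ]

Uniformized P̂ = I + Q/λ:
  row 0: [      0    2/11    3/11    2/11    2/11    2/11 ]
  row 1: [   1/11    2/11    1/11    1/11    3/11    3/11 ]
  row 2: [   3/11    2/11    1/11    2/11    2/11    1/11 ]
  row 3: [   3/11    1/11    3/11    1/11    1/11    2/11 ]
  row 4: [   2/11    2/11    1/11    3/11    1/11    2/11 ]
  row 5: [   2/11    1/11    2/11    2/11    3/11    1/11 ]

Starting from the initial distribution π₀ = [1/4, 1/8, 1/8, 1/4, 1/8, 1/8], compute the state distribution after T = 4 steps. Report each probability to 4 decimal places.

π = [0.1682, 0.1514, 0.1671, 0.1689, 0.1791, 0.1653]

t=0: π = [0.2500, 0.1250, 0.1250, 0.2500, 0.1250, 0.1250]
t=1: π = [0.1591, 0.1477, 0.1932, 0.1591, 0.1705, 0.1705]
t=2: π = [0.1715, 0.1519, 0.1643, 0.1694, 0.1808, 0.1622]
t=3: π = [0.1672, 0.1517, 0.1676, 0.1690, 0.1785, 0.1659]
t=4: π = [0.1682, 0.1514, 0.1671, 0.1689, 0.1791, 0.1653]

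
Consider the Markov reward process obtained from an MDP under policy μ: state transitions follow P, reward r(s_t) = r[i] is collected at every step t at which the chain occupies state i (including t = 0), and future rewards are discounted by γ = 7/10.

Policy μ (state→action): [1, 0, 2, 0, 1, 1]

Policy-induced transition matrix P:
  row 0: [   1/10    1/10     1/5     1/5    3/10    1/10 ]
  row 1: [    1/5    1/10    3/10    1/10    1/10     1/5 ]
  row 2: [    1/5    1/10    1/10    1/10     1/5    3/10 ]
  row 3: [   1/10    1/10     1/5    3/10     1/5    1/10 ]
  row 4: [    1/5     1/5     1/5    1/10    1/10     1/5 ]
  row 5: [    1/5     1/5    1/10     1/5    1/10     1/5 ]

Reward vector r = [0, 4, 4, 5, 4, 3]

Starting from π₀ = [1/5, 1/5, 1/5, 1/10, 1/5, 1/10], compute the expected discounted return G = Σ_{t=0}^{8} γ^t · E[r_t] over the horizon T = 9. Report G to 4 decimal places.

t=0: π = [0.2000, 0.2000, 0.2000, 0.1000, 0.2000, 0.1000], E[r] = 3.2000, γ^t·E[r] = 3.200000, running G = 3.200000
t=1: π = [0.1700, 0.1300, 0.1900, 0.1500, 0.1700, 0.1900], E[r] = 3.2800, γ^t·E[r] = 2.296000, running G = 5.496000
t=2: π = [0.1680, 0.1360, 0.1750, 0.1660, 0.1680, 0.1870], E[r] = 3.3070, γ^t·E[r] = 1.620430, running G = 7.116430
t=3: π = [0.1666, 0.1355, 0.1774, 0.1687, 0.1677, 0.1841], E[r] = 3.3182, γ^t·E[r] = 1.138143, running G = 8.254573
t=4: π = [0.1665, 0.1352, 0.1774, 0.1688, 0.1679, 0.1842], E[r] = 3.3187, γ^t·E[r] = 0.796825, running G = 9.051397
t=5: π = [0.1665, 0.1352, 0.1774, 0.1688, 0.1679, 0.1842], E[r] = 3.3187, γ^t·E[r] = 0.557779, running G = 9.609176
t=6: π = [0.1665, 0.1352, 0.1774, 0.1688, 0.1679, 0.1842], E[r] = 3.3187, γ^t·E[r] = 0.390448, running G = 9.999624
t=7: π = [0.1665, 0.1352, 0.1774, 0.1688, 0.1679, 0.1842], E[r] = 3.3188, γ^t·E[r] = 0.273313, running G = 10.272937
t=8: π = [0.1665, 0.1352, 0.1774, 0.1688, 0.1679, 0.1842], E[r] = 3.3188, γ^t·E[r] = 0.191319, running G = 10.464256

G = 10.4643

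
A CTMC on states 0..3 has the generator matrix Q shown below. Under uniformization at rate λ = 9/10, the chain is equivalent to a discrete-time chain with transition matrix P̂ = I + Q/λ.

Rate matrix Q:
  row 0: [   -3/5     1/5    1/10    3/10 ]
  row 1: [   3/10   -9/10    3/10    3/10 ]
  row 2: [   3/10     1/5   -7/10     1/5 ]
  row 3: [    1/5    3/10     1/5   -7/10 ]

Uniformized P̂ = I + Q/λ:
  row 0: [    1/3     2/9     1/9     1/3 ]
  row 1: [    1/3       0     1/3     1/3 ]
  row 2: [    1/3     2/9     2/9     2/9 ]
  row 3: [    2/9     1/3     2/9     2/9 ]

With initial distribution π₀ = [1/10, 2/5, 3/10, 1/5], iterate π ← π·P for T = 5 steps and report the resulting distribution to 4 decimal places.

t=0: π = [0.1000, 0.4000, 0.3000, 0.2000]
t=1: π = [0.3111, 0.1556, 0.2556, 0.2778]
t=2: π = [0.3025, 0.2185, 0.2049, 0.2741]
t=3: π = [0.3029, 0.2041, 0.2129, 0.2801]
t=4: π = [0.3022, 0.2080, 0.2112, 0.2786]
t=5: π = [0.3024, 0.2070, 0.2118, 0.2789]

π = [0.3024, 0.2070, 0.2118, 0.2789]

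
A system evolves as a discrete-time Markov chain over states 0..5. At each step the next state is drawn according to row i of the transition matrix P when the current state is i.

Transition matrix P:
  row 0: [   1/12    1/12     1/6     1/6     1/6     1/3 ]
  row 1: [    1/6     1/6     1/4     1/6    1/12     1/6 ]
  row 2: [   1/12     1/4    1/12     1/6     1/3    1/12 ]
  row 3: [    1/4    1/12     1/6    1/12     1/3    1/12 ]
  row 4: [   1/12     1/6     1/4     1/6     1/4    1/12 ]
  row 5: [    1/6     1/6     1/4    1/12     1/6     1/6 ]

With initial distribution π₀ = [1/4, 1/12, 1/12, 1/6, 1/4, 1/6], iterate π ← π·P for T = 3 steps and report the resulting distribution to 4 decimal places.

π = [0.1321, 0.1601, 0.1949, 0.1431, 0.2283, 0.1415]

t=0: π = [0.2500, 0.0833, 0.0833, 0.1667, 0.2500, 0.1667]
t=1: π = [0.1319, 0.1389, 0.2014, 0.1389, 0.2222, 0.1667]
t=2: π = [0.1319, 0.1609, 0.1939, 0.1412, 0.2303, 0.1418]
t=3: π = [0.1321, 0.1601, 0.1949, 0.1431, 0.2283, 0.1415]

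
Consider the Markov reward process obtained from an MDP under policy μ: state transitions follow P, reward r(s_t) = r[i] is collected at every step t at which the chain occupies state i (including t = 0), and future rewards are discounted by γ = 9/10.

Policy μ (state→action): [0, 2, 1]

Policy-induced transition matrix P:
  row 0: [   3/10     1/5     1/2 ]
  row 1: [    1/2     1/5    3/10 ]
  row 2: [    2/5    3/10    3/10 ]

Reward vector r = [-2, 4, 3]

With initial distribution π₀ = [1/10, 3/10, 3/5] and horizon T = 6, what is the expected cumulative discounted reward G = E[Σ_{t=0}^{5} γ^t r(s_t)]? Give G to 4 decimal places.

t=0: π = [0.1000, 0.3000, 0.6000], E[r] = 2.8000, γ^t·E[r] = 2.800000, running G = 2.800000
t=1: π = [0.4200, 0.2600, 0.3200], E[r] = 1.1600, γ^t·E[r] = 1.044000, running G = 3.844000
t=2: π = [0.3840, 0.2320, 0.3840], E[r] = 1.3120, γ^t·E[r] = 1.062720, running G = 4.906720
t=3: π = [0.3848, 0.2384, 0.3768], E[r] = 1.3144, γ^t·E[r] = 0.958198, running G = 5.864918
t=4: π = [0.3854, 0.2377, 0.3770], E[r] = 1.3109, γ^t·E[r] = 0.860068, running G = 6.724986
t=5: π = [0.3852, 0.2377, 0.3771], E[r] = 1.3115, γ^t·E[r] = 0.774449, running G = 7.499435

G = 7.4994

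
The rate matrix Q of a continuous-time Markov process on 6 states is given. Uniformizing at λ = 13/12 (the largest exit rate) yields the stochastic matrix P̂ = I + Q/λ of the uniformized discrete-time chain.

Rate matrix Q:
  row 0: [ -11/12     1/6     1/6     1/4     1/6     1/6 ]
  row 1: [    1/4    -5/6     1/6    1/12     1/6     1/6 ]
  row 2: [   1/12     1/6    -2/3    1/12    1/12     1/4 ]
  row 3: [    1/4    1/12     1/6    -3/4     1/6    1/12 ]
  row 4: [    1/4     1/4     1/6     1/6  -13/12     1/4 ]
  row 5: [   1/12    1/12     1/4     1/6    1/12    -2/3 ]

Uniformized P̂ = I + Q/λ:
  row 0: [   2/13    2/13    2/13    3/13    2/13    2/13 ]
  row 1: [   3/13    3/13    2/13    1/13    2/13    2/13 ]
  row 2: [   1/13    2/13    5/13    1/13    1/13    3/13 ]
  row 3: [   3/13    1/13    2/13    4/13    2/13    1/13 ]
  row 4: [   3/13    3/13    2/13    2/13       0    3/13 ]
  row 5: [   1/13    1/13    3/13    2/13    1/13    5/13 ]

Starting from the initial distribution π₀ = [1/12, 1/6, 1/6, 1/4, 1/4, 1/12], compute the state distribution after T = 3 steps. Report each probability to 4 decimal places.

π = [0.1540, 0.1448, 0.2191, 0.1640, 0.1047, 0.2134]

t=0: π = [0.0833, 0.1667, 0.1667, 0.2500, 0.2500, 0.0833]
t=1: π = [0.1859, 0.1603, 0.1987, 0.1731, 0.0962, 0.1859]
t=2: π = [0.1573, 0.1460, 0.2140, 0.1672, 0.1095, 0.2061]
t=3: π = [0.1540, 0.1448, 0.2191, 0.1640, 0.1047, 0.2134]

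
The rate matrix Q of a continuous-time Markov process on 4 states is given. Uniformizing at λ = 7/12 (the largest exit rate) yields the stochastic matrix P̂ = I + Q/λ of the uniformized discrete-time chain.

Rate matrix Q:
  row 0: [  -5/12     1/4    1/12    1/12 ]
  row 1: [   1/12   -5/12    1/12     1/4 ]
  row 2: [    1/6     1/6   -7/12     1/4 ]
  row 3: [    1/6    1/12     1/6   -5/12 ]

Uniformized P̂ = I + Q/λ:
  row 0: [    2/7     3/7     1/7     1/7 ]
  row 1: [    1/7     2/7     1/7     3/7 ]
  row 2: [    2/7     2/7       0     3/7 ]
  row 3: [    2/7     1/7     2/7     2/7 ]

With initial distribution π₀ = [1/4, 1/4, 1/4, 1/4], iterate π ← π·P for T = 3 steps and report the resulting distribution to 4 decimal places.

π = [0.2464, 0.2762, 0.1633, 0.3141]

t=0: π = [0.2500, 0.2500, 0.2500, 0.2500]
t=1: π = [0.2500, 0.2857, 0.1429, 0.3214]
t=2: π = [0.2449, 0.2755, 0.1684, 0.3112]
t=3: π = [0.2464, 0.2762, 0.1633, 0.3141]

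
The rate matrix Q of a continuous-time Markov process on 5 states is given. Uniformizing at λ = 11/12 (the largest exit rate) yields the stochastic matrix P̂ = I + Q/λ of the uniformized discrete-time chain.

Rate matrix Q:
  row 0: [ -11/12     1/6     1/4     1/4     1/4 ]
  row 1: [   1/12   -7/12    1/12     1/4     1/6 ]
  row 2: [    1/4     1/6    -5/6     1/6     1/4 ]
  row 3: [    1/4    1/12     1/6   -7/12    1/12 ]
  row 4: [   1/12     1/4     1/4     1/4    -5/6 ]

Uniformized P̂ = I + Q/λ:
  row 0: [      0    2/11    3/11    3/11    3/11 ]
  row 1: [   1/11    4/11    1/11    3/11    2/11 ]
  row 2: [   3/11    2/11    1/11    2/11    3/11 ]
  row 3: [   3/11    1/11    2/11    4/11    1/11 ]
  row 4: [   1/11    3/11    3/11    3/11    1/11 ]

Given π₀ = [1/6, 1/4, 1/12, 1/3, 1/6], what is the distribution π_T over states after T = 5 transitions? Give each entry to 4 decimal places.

t=0: π = [0.1667, 0.2500, 0.0833, 0.3333, 0.1667]
t=1: π = [0.1515, 0.2121, 0.1818, 0.2955, 0.1591]
t=2: π = [0.1639, 0.2080, 0.1742, 0.2831, 0.1708]
t=3: π = [0.1592, 0.2094, 0.1775, 0.2826, 0.1713]
t=4: π = [0.1601, 0.2098, 0.1767, 0.2823, 0.1712]
t=5: π = [0.1598, 0.2099, 0.1768, 0.2823, 0.1712]

π = [0.1598, 0.2099, 0.1768, 0.2823, 0.1712]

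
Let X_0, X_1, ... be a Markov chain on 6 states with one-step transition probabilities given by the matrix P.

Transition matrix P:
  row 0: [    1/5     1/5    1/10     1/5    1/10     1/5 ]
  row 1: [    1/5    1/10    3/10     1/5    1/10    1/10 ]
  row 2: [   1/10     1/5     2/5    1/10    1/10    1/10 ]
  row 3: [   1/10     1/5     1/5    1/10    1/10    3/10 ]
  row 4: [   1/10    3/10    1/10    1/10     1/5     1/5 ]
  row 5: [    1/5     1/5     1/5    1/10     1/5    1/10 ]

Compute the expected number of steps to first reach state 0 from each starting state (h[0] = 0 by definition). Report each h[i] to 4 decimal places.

First-step conditioning: h[0] = 0; for i ≠ 0, h[i] = 1 + Σ_k P[i][k]·h[k].
  h[1] = 1 + 1/10·h[1] + 3/10·h[2] + 1/5·h[3] + 1/10·h[4] + 1/10·h[5]
  h[2] = 1 + 1/5·h[1] + 2/5·h[2] + 1/10·h[3] + 1/10·h[4] + 1/10·h[5]
  h[3] = 1 + 1/5·h[1] + 1/5·h[2] + 1/10·h[3] + 1/10·h[4] + 3/10·h[5]
  h[4] = 1 + 3/10·h[1] + 1/10·h[2] + 1/10·h[3] + 1/5·h[4] + 1/5·h[5]
  h[5] = 1 + 1/5·h[1] + 1/5·h[2] + 1/10·h[3] + 1/5·h[4] + 1/10·h[5]
Solving the 5×5 linear system over states ≠ 0 gives exactly h = [0, 11100/1627, 12235/1627, 11985/1627, 11970/1627, 10985/1627] (h[0] = 0 is the target).

h = [0.0000, 6.8224, 7.5200, 7.3663, 7.3571, 6.7517]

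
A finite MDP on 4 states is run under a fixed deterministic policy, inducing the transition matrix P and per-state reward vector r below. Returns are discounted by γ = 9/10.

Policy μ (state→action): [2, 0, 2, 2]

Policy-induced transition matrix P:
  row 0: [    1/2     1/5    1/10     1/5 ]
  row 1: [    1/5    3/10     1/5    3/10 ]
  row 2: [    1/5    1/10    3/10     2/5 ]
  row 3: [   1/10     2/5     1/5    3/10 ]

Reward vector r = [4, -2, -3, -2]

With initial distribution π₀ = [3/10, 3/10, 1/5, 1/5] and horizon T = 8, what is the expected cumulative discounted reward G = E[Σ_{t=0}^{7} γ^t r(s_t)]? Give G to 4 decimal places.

G = -3.6355

t=0: π = [0.3000, 0.3000, 0.2000, 0.2000], E[r] = -0.4000, γ^t·E[r] = -0.400000, running G = -0.400000
t=1: π = [0.2700, 0.2500, 0.1900, 0.2900], E[r] = -0.5700, γ^t·E[r] = -0.513000, running G = -0.913000
t=2: π = [0.2520, 0.2640, 0.1920, 0.2920], E[r] = -0.6800, γ^t·E[r] = -0.550800, running G = -1.463800
t=3: π = [0.2464, 0.2656, 0.1940, 0.2940], E[r] = -0.7156, γ^t·E[r] = -0.521672, running G = -1.985472
t=4: π = [0.2445, 0.2660, 0.1948, 0.2948], E[r] = -0.7276, γ^t·E[r] = -0.477405, running G = -2.462877
t=5: π = [0.2439, 0.2661, 0.1950, 0.2950], E[r] = -0.7317, γ^t·E[r] = -0.432088, running G = -2.894965
t=6: π = [0.2437, 0.2661, 0.1951, 0.2951], E[r] = -0.7331, γ^t·E[r] = -0.389623, running G = -3.284588
t=7: π = [0.2436, 0.2661, 0.1951, 0.2951], E[r] = -0.7336, γ^t·E[r] = -0.350890, running G = -3.635477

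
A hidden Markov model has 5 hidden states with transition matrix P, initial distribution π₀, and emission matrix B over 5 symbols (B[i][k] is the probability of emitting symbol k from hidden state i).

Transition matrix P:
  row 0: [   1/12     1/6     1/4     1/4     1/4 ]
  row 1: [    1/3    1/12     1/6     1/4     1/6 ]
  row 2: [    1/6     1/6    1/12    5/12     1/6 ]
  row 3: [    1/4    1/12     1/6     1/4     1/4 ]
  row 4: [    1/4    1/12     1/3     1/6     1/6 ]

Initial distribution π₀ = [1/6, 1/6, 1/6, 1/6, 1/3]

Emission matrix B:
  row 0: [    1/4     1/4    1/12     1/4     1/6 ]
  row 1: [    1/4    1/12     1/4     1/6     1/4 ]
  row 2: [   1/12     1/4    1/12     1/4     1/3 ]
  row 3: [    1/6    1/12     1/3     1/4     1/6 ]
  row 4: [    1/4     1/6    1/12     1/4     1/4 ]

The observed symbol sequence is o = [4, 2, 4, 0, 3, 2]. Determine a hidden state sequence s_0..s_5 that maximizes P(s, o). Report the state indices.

path = [2, 3, 4, 0, 2, 3]

t=0: δ = [2.778e-02, 4.167e-02, 5.556e-02, 2.778e-02, 8.333e-02]  (obs o_0=4)
t=1: δ = [1.736e-03, 2.315e-03, 2.315e-03, 7.716e-03, 1.157e-03]  ψ = [4, 2, 4, 2, 4]  (obs o_1=2)
t=2: δ = [3.215e-04, 1.608e-04, 4.287e-04, 3.215e-04, 4.823e-04]  ψ = [3, 3, 3, 3, 3]  (obs o_2=4)
t=3: δ = [3.014e-05, 1.786e-05, 1.340e-05, 2.977e-05, 2.009e-05]  ψ = [4, 2, 4, 2, 0]  (obs o_3=0)
t=4: δ = [1.861e-06, 8.372e-07, 1.884e-06, 1.884e-06, 1.884e-06]  ψ = [3, 0, 0, 0, 0]  (obs o_4=3)
t=5: δ = [3.925e-08, 7.849e-08, 5.233e-08, 2.616e-07, 3.925e-08]  ψ = [3, 2, 4, 2, 3]  (obs o_5=2)
backtrack: best end state = 3; path = [2, 3, 4, 0, 2, 3]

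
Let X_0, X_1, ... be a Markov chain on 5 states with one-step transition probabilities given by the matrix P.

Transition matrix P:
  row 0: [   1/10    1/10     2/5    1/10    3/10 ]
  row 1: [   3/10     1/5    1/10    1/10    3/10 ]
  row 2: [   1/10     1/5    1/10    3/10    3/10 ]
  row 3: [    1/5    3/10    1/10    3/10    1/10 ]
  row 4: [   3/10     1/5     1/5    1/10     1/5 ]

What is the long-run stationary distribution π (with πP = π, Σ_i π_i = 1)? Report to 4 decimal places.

π = [0.2048, 0.1967, 0.1856, 0.1714, 0.2416]

Balance equations π_j = Σ_i π_i·P[i][j]:
  π_0 = 1/10·π_0 + 3/10·π_1 + 1/10·π_2 + 1/5·π_3 + 3/10·π_4
  π_1 = 1/10·π_0 + 1/5·π_1 + 1/5·π_2 + 3/10·π_3 + 1/5·π_4
  π_2 = 2/5·π_0 + 1/10·π_1 + 1/10·π_2 + 1/10·π_3 + 1/5·π_4
  π_3 = 1/10·π_0 + 1/10·π_1 + 3/10·π_2 + 3/10·π_3 + 1/10·π_4
  normalize: π_0 + π_1 + π_2 + π_3 + π_4 = 1
Solving the linear system gives exactly π = [1147/5601, 2203/11202, 693/3734, 320/1867, 451/1867].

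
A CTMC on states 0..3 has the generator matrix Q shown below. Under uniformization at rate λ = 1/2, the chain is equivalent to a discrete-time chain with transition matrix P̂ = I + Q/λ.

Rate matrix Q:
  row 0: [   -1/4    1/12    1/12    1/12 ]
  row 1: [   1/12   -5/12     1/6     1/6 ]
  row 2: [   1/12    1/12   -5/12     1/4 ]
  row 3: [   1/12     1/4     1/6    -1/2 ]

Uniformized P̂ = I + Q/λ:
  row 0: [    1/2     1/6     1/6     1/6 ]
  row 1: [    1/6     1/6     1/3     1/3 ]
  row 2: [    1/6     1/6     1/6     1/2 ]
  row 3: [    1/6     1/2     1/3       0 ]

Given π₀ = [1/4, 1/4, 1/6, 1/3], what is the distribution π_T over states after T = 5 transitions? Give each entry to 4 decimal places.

π = [0.2500, 0.2507, 0.2500, 0.2493]

t=0: π = [0.2500, 0.2500, 0.1667, 0.3333]
t=1: π = [0.2500, 0.2778, 0.2639, 0.2083]
t=2: π = [0.2500, 0.2361, 0.2477, 0.2662]
t=3: π = [0.2500, 0.2554, 0.2504, 0.2442]
t=4: π = [0.2500, 0.2481, 0.2499, 0.2520]
t=5: π = [0.2500, 0.2507, 0.2500, 0.2493]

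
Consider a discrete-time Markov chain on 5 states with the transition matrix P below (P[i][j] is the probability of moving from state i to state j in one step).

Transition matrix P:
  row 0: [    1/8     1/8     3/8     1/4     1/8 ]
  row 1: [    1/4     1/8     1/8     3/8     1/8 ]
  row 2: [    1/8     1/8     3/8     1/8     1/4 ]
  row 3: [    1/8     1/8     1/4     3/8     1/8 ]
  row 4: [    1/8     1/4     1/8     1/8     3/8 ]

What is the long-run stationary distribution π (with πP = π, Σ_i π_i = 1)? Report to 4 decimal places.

Balance equations π_j = Σ_i π_i·P[i][j]:
  π_0 = 1/8·π_0 + 1/4·π_1 + 1/8·π_2 + 1/8·π_3 + 1/8·π_4
  π_1 = 1/8·π_0 + 1/8·π_1 + 1/8·π_2 + 1/8·π_3 + 1/4·π_4
  π_2 = 3/8·π_0 + 1/8·π_1 + 3/8·π_2 + 1/4·π_3 + 1/8·π_4
  π_3 = 1/4·π_0 + 3/8·π_1 + 1/8·π_2 + 3/8·π_3 + 1/8·π_4
  normalize: π_0 + π_1 + π_2 + π_3 + π_4 = 1
Solving the linear system gives exactly π = [397/2759, 417/2759, 703/2759, 665/2759, 577/2759].

π = [0.1439, 0.1511, 0.2548, 0.2410, 0.2091]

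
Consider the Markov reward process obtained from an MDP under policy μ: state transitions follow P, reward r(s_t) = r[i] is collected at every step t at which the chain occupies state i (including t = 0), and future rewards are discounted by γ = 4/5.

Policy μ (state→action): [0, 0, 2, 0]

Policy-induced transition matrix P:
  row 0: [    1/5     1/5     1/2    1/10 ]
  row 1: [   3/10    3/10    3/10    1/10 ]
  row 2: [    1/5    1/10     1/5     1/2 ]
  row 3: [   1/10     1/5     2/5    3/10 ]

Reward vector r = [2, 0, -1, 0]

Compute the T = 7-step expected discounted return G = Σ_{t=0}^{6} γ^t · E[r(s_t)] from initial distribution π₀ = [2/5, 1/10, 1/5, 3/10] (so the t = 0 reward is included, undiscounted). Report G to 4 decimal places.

t=0: π = [0.4000, 0.1000, 0.2000, 0.3000], E[r] = 0.6000, γ^t·E[r] = 0.600000, running G = 0.600000
t=1: π = [0.1800, 0.1900, 0.3900, 0.2400], E[r] = -0.0300, γ^t·E[r] = -0.024000, running G = 0.576000
t=2: π = [0.1950, 0.1800, 0.3210, 0.3040], E[r] = 0.0690, γ^t·E[r] = 0.044160, running G = 0.620160
t=3: π = [0.1876, 0.1859, 0.3373, 0.2892], E[r] = 0.0379, γ^t·E[r] = 0.019405, running G = 0.639565
t=4: π = [0.1897, 0.1849, 0.3327, 0.2928], E[r] = 0.0466, γ^t·E[r] = 0.019100, running G = 0.658664
t=5: π = [0.1892, 0.1852, 0.3339, 0.2916], E[r] = 0.0445, γ^t·E[r] = 0.014576, running G = 0.673240
t=6: π = [0.1894, 0.1851, 0.3336, 0.2919], E[r] = 0.0451, γ^t·E[r] = 0.011824, running G = 0.685064

G = 0.6851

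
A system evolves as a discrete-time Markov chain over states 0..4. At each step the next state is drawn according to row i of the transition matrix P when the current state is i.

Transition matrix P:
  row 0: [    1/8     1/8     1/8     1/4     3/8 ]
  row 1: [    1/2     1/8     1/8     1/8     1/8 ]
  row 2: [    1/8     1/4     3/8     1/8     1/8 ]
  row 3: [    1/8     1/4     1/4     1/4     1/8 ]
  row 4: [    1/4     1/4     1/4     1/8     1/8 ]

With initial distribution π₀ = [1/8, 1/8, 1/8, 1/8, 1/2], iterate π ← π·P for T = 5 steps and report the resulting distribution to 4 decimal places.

π = [0.2217, 0.1976, 0.2258, 0.1745, 0.1804]

t=0: π = [0.1250, 0.1250, 0.1250, 0.1250, 0.5000]
t=1: π = [0.2344, 0.2188, 0.2344, 0.1563, 0.1563]
t=2: π = [0.2266, 0.1934, 0.2227, 0.1738, 0.1836]
t=3: π = [0.2205, 0.1975, 0.2253, 0.1750, 0.1816]
t=4: π = [0.2218, 0.1978, 0.2259, 0.1744, 0.1801]
t=5: π = [0.2217, 0.1976, 0.2258, 0.1745, 0.1804]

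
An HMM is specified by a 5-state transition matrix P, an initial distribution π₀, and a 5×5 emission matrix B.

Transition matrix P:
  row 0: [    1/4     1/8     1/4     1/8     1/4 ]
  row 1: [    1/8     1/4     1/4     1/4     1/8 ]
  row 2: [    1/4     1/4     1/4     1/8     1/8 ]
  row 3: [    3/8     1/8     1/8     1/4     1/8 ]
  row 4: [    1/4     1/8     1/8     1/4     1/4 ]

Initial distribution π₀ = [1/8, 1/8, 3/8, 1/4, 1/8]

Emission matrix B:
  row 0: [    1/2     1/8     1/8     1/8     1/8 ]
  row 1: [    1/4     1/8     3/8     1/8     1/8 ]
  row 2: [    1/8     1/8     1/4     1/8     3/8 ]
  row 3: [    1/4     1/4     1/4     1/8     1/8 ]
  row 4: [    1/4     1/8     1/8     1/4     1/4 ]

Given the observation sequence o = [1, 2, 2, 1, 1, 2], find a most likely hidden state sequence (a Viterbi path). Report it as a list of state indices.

t=0: δ = [1.562e-02, 1.562e-02, 4.688e-02, 6.250e-02, 1.562e-02]  (obs o_0=1)
t=1: δ = [2.930e-03, 4.395e-03, 2.930e-03, 3.906e-03, 9.766e-04]  ψ = [3, 2, 2, 3, 3]  (obs o_1=2)
t=2: δ = [1.831e-04, 4.120e-04, 2.747e-04, 2.747e-04, 9.155e-05]  ψ = [3, 1, 1, 1, 0]  (obs o_2=2)
t=3: δ = [1.287e-05, 1.287e-05, 1.287e-05, 2.575e-05, 6.437e-06]  ψ = [3, 1, 1, 1, 1]  (obs o_3=1)
t=4: δ = [1.207e-06, 4.023e-07, 4.023e-07, 1.609e-06, 4.023e-07]  ψ = [3, 1, 0, 3, 0]  (obs o_4=1)
t=5: δ = [7.544e-08, 7.544e-08, 7.544e-08, 1.006e-07, 3.772e-08]  ψ = [3, 3, 0, 3, 0]  (obs o_5=2)
backtrack: best end state = 3; path = [2, 1, 1, 3, 3, 3]

path = [2, 1, 1, 3, 3, 3]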